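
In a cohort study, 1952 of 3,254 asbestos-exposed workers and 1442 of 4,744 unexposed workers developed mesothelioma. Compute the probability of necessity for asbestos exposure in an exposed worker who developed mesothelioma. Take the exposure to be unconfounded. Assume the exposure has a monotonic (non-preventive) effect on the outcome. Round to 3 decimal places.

p₁ = P(outcome | exposed) = 1952/3254 = 0.59988
p₀ = P(outcome | unexposed) = 1442/4744 = 0.30396
Under exogeneity and monotonicity, PN = (p₁ − p₀) / p₁.
PN = (0.59988 − 0.30396) / 0.59988 = 0.29591 / 0.59988 ≈ 0.4933

PN ≈ 0.493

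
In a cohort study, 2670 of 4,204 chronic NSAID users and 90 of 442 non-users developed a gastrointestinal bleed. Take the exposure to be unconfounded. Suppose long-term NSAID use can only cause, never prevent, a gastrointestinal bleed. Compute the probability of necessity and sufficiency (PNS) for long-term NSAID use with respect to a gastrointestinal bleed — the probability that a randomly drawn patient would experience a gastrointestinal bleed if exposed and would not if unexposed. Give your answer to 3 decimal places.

p₁ = P(outcome | exposed) = 2670/4204 = 0.63511
p₀ = P(outcome | unexposed) = 90/442 = 0.20362
Under exogeneity and monotonicity, PNS = p₁ − p₀.
PNS = 0.63511 − 0.20362 = 0.43149

PNS ≈ 0.431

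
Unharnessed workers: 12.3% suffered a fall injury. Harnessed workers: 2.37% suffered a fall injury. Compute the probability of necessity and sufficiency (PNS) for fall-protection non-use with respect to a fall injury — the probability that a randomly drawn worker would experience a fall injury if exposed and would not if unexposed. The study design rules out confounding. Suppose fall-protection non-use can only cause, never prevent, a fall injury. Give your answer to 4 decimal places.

p₁ = 0.123, p₀ = 0.0237.
Under exogeneity and monotonicity, PNS = p₁ − p₀.
PNS = 0.123 − 0.0237 = 0.0993

PNS ≈ 0.0993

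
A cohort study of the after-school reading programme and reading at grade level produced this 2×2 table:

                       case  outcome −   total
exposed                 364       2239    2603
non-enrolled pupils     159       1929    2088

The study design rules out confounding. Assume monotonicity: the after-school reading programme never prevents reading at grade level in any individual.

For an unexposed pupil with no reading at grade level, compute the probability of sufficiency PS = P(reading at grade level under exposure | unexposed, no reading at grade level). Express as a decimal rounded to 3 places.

PS ≈ 0.069

p₁ = P(outcome | exposed) = 364/2603 = 0.13984
p₀ = P(outcome | unexposed) = 159/2088 = 0.076149
Under exogeneity and monotonicity, PS = (p₁ − p₀)/(1 − p₀).
PS = (0.13984 − 0.076149) / 0.92385 ≈ 0.0689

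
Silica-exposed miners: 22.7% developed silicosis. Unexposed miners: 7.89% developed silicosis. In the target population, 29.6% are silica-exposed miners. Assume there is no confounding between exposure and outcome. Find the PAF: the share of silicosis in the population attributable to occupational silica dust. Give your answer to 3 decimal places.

PAF ≈ 0.357

p₁ = 0.227, p₀ = 0.0789.
Overall risk P(Y=1) = π·p₁ + (1−π)·p₀ = 0.296×0.227 + 0.704×0.0789 = 0.12274.
Under exogeneity, PAF = [P(Y=1) − p₀] / P(Y=1).
PAF = (0.12274 − 0.0789) / 0.12274 ≈ 0.3572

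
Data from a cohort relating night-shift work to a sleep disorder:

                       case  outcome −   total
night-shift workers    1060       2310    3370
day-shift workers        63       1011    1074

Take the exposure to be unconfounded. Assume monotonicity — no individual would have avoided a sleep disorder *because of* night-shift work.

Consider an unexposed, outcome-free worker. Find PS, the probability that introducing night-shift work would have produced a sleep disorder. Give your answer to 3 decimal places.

p₁ = P(outcome | exposed) = 1060/3370 = 0.31454
p₀ = P(outcome | unexposed) = 63/1074 = 0.058659
Under exogeneity and monotonicity, PS = (p₁ − p₀)/(1 − p₀).
PS = (0.31454 − 0.058659) / 0.94134 ≈ 0.2718

PS ≈ 0.272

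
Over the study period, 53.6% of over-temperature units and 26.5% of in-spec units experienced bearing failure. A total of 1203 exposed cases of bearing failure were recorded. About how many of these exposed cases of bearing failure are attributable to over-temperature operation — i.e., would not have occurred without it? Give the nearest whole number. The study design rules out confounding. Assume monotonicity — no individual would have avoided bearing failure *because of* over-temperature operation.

p₁ = 0.536, p₀ = 0.265.
PN = (p₁ − p₀)/p₁ = (0.536 − 0.265) / 0.536 ≈ 0.50560.
Attributable cases ≈ PN × (exposed cases) = 0.50560 × 1203 ≈ 608.23.

about 608 cases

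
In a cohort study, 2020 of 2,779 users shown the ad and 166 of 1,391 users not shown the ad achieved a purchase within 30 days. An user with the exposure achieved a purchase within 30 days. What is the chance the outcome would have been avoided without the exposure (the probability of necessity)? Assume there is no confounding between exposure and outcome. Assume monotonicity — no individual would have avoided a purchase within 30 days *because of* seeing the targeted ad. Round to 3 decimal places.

p₁ = P(outcome | exposed) = 2020/2779 = 0.72688
p₀ = P(outcome | unexposed) = 166/1391 = 0.11934
Under exogeneity and monotonicity, PN = (p₁ − p₀) / p₁.
PN = (0.72688 − 0.11934) / 0.72688 = 0.60754 / 0.72688 ≈ 0.8358

PN ≈ 0.836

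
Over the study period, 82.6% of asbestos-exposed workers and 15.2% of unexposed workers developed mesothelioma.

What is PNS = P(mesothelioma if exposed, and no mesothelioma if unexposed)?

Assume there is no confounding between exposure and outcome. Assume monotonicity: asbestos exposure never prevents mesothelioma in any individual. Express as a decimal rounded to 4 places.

PNS ≈ 0.6740

p₁ = 0.826, p₀ = 0.152.
Under exogeneity and monotonicity, PNS = p₁ − p₀.
PNS = 0.826 − 0.152 = 0.674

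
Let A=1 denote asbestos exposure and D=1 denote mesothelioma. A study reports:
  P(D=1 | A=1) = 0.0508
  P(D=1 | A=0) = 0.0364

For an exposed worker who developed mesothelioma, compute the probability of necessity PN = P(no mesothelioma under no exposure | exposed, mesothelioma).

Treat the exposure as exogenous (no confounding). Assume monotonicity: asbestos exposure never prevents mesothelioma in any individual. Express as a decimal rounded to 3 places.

Let p₁ = 0.0508, p₀ = 0.0364.
Under exogeneity and monotonicity, PN = (p₁ − p₀) / p₁.
PN = (0.0508 − 0.0364) / 0.0508 = 0.0144 / 0.0508 ≈ 0.2835

PN ≈ 0.283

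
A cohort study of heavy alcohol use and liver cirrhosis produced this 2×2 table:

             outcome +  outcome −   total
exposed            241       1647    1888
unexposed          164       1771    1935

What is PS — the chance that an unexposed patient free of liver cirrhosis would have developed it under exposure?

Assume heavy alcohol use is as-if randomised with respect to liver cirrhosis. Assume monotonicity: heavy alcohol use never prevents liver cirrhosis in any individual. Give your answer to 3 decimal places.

PS ≈ 0.047

p₁ = P(outcome | exposed) = 241/1888 = 0.12765
p₀ = P(outcome | unexposed) = 164/1935 = 0.084755
Under exogeneity and monotonicity, PS = (p₁ − p₀)/(1 − p₀).
PS = (0.12765 − 0.084755) / 0.91525 ≈ 0.0469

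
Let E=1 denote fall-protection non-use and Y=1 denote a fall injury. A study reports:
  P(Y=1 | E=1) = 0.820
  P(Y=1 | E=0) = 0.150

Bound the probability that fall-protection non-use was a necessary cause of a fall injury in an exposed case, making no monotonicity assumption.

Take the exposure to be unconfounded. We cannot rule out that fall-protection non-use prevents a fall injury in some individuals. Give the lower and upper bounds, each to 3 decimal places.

Let p₁ = 0.82, p₀ = 0.15.
Under exogeneity alone the bounds on PN are max{0,(p₁−p₀)/p₁} ≤ PN ≤ min{1,(1−p₀)/p₁}.
  lower = (p₁ − p₀)/p₁ = 0.67 / 0.82 ≈ 0.8171
  upper = min{1, (1 − p₀)/p₁} = 0.85 / 0.82 ≈ 1.0366 → capped at 1

0.817 ≤ PN ≤ 1.000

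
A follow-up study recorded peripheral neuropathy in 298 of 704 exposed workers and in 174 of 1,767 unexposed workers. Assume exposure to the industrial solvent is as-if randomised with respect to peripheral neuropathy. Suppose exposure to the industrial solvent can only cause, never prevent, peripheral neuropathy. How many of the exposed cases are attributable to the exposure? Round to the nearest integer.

p₁ = P(outcome | exposed) = 298/704 = 0.4233
p₀ = P(outcome | unexposed) = 174/1767 = 0.098472
PN = (p₁ − p₀)/p₁ = (0.4233 − 0.098472) / 0.4233 ≈ 0.76737.
Attributable cases ≈ PN × (exposed cases) = 0.76737 × 298 ≈ 228.68.

about 229 cases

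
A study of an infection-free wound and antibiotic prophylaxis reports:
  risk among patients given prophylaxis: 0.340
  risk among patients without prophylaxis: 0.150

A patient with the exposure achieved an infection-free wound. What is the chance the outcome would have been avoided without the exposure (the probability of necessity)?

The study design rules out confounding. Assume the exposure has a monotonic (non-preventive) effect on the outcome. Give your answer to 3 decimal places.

Let p₁ = 0.34, p₀ = 0.15.
Under exogeneity and monotonicity, PN = (p₁ − p₀) / p₁.
PN = (0.34 − 0.15) / 0.34 = 0.19 / 0.34 ≈ 0.5588

PN ≈ 0.559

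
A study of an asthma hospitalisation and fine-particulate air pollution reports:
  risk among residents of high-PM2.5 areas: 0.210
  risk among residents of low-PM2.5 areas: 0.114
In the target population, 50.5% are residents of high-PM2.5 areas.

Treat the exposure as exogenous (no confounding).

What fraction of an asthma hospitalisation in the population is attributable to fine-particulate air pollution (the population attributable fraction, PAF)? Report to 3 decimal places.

PAF ≈ 0.298

Let p₁ = 0.21, p₀ = 0.114.
Overall risk P(Y=1) = π·p₁ + (1−π)·p₀ = 0.505×0.21 + 0.495×0.114 = 0.16248.
Under exogeneity, PAF = [P(Y=1) − p₀] / P(Y=1).
PAF = (0.16248 − 0.114) / 0.16248 ≈ 0.2984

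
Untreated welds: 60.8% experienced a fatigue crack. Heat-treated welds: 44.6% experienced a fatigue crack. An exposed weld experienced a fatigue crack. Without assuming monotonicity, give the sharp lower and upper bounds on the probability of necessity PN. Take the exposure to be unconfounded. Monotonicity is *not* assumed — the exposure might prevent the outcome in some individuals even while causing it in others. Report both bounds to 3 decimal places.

p₁ = 0.608, p₀ = 0.446.
Under exogeneity alone the bounds on PN are max{0,(p₁−p₀)/p₁} ≤ PN ≤ min{1,(1−p₀)/p₁}.
  lower = (p₁ − p₀)/p₁ = 0.162 / 0.608 ≈ 0.2664
  upper = min{1, (1 − p₀)/p₁} = 0.554 / 0.608 ≈ 0.9112

0.266 ≤ PN ≤ 0.911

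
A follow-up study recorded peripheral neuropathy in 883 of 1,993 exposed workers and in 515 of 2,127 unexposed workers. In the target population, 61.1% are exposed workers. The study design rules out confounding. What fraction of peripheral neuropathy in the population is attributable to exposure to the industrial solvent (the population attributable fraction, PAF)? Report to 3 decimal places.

PAF ≈ 0.336

p₁ = P(outcome | exposed) = 883/1993 = 0.44305
p₀ = P(outcome | unexposed) = 515/2127 = 0.24213
Overall risk P(Y=1) = π·p₁ + (1−π)·p₀ = 0.611×0.44305 + 0.389×0.24213 = 0.36489.
Under exogeneity, PAF = [P(Y=1) − p₀] / P(Y=1).
PAF = (0.36489 − 0.24213) / 0.36489 ≈ 0.3364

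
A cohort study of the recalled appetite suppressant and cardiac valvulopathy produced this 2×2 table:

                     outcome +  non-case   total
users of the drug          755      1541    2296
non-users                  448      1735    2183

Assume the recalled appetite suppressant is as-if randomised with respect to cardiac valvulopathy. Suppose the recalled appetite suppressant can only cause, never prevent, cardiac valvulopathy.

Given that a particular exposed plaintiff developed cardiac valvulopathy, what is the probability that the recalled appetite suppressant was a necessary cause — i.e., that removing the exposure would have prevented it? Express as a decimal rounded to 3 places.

PN ≈ 0.376

p₁ = P(outcome | exposed) = 755/2296 = 0.32883
p₀ = P(outcome | unexposed) = 448/2183 = 0.20522
Under exogeneity and monotonicity, PN = (p₁ − p₀) / p₁.
PN = (0.32883 − 0.20522) / 0.32883 = 0.12361 / 0.32883 ≈ 0.3759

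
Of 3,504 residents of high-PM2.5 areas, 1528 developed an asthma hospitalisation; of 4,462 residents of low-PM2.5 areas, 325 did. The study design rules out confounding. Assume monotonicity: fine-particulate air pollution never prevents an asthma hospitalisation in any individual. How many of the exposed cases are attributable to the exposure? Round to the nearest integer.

p₁ = P(outcome | exposed) = 1528/3504 = 0.43607
p₀ = P(outcome | unexposed) = 325/4462 = 0.072837
PN = (p₁ − p₀)/p₁ = (0.43607 − 0.072837) / 0.43607 ≈ 0.83297.
Attributable cases ≈ PN × (exposed cases) = 0.83297 × 1528 ≈ 1272.78.

about 1273 cases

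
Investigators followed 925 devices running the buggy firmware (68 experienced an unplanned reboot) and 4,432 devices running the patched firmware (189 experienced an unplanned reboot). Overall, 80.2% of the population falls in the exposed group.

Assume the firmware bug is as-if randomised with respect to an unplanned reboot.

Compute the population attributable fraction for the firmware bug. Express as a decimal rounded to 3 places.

p₁ = P(outcome | exposed) = 68/925 = 0.073514
p₀ = P(outcome | unexposed) = 189/4432 = 0.042644
Overall risk P(Y=1) = π·p₁ + (1−π)·p₀ = 0.802×0.073514 + 0.198×0.042644 = 0.067401.
Under exogeneity, PAF = [P(Y=1) − p₀] / P(Y=1).
PAF = (0.067401 − 0.042644) / 0.067401 ≈ 0.3673

PAF ≈ 0.367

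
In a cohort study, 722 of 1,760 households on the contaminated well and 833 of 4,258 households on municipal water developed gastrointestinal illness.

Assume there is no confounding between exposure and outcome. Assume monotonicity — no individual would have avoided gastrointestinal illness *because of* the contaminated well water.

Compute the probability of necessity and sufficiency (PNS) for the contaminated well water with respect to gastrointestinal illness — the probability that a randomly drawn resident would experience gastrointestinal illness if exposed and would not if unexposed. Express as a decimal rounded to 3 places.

p₁ = P(outcome | exposed) = 722/1760 = 0.41023
p₀ = P(outcome | unexposed) = 833/4258 = 0.19563
Under exogeneity and monotonicity, PNS = p₁ − p₀.
PNS = 0.41023 − 0.19563 = 0.2146

PNS ≈ 0.215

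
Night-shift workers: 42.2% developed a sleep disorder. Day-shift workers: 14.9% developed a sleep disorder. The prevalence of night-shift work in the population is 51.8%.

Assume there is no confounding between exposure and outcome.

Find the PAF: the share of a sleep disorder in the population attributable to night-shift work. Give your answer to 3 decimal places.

p₁ = 0.422, p₀ = 0.149.
Overall risk P(Y=1) = π·p₁ + (1−π)·p₀ = 0.518×0.422 + 0.482×0.149 = 0.29041.
Under exogeneity, PAF = [P(Y=1) − p₀] / P(Y=1).
PAF = (0.29041 − 0.149) / 0.29041 ≈ 0.4869

PAF ≈ 0.487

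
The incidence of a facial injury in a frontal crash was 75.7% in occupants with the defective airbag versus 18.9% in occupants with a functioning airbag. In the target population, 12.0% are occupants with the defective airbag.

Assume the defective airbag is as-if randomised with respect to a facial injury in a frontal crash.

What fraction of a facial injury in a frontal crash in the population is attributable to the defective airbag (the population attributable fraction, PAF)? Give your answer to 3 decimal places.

PAF ≈ 0.265

p₁ = 0.757, p₀ = 0.189.
Overall risk P(Y=1) = π·p₁ + (1−π)·p₀ = 0.12×0.757 + 0.88×0.189 = 0.25716.
Under exogeneity, PAF = [P(Y=1) − p₀] / P(Y=1).
PAF = (0.25716 − 0.189) / 0.25716 ≈ 0.2650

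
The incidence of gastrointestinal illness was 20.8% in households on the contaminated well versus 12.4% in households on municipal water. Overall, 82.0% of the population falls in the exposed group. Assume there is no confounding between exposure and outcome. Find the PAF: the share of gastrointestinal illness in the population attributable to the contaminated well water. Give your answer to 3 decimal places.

p₁ = 0.208, p₀ = 0.124.
Overall risk P(Y=1) = π·p₁ + (1−π)·p₀ = 0.82×0.208 + 0.18×0.124 = 0.19288.
Under exogeneity, PAF = [P(Y=1) − p₀] / P(Y=1).
PAF = (0.19288 − 0.124) / 0.19288 ≈ 0.3571

PAF ≈ 0.357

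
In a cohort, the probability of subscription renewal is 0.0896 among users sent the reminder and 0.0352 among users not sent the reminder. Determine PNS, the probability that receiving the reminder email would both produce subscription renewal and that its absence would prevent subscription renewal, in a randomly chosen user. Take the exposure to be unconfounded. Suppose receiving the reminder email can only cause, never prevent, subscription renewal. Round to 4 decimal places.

PNS ≈ 0.0544

Let p₁ = 0.0896, p₀ = 0.0352.
Under exogeneity and monotonicity, PNS = p₁ − p₀.
PNS = 0.0896 − 0.0352 = 0.0544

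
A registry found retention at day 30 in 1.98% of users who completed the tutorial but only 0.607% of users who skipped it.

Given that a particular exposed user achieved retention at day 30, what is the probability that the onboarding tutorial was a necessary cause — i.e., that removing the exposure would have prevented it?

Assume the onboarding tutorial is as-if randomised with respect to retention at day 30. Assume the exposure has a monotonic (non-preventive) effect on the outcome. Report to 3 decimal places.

PN ≈ 0.693

p₁ = 0.0198, p₀ = 0.00607.
Under exogeneity and monotonicity, PN = (p₁ − p₀) / p₁.
PN = (0.0198 − 0.00607) / 0.0198 = 0.01373 / 0.0198 ≈ 0.6934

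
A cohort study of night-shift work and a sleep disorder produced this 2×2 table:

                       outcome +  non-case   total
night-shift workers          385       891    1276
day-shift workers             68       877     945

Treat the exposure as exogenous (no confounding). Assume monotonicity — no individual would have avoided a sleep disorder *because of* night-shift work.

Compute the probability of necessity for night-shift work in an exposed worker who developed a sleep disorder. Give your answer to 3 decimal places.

PN ≈ 0.762

p₁ = P(outcome | exposed) = 385/1276 = 0.30172
p₀ = P(outcome | unexposed) = 68/945 = 0.071958
Under exogeneity and monotonicity, PN = (p₁ − p₀) / p₁.
PN = (0.30172 − 0.071958) / 0.30172 = 0.22977 / 0.30172 ≈ 0.7615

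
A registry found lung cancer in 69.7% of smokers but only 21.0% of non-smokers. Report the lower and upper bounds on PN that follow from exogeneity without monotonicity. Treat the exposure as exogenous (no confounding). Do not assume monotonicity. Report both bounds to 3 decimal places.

0.699 ≤ PN ≤ 1.000

p₁ = 0.697, p₀ = 0.21.
Under exogeneity alone the bounds on PN are max{0,(p₁−p₀)/p₁} ≤ PN ≤ min{1,(1−p₀)/p₁}.
  lower = (p₁ − p₀)/p₁ = 0.487 / 0.697 ≈ 0.6987
  upper = min{1, (1 − p₀)/p₁} = 0.79 / 0.697 ≈ 1.1334 → capped at 1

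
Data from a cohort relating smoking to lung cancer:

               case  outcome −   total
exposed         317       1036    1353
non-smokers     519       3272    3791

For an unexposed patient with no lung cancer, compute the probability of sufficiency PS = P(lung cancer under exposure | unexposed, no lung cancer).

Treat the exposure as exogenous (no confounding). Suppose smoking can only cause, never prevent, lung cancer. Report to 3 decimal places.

p₁ = P(outcome | exposed) = 317/1353 = 0.23429
p₀ = P(outcome | unexposed) = 519/3791 = 0.1369
Under exogeneity and monotonicity, PS = (p₁ − p₀) / (1 − p₀).
PS = (0.23429 − 0.1369) / (1 − 0.1369) = 0.097391 / 0.8631 ≈ 0.1128

PS ≈ 0.113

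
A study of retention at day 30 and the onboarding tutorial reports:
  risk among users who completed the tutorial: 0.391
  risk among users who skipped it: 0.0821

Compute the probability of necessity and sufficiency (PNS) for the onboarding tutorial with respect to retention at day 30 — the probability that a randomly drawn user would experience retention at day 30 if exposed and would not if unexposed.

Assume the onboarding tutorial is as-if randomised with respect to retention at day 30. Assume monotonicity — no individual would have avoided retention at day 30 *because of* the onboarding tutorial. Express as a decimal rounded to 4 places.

Let p₁ = 0.391, p₀ = 0.0821.
Under exogeneity and monotonicity, PNS = p₁ − p₀.
PNS = 0.391 − 0.0821 = 0.3089

PNS ≈ 0.3089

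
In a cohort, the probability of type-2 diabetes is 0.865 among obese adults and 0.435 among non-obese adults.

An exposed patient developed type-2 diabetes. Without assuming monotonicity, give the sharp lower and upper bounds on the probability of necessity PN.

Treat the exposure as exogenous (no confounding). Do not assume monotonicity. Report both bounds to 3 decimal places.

Let p₁ = 0.865, p₀ = 0.435.
Under exogeneity alone the bounds on PN are max{0,(p₁−p₀)/p₁} ≤ PN ≤ min{1,(1−p₀)/p₁}.
  lower = (p₁ − p₀)/p₁ = 0.43 / 0.865 ≈ 0.4971
  upper = min{1, (1 − p₀)/p₁} = 0.565 / 0.865 ≈ 0.6532

0.497 ≤ PN ≤ 0.653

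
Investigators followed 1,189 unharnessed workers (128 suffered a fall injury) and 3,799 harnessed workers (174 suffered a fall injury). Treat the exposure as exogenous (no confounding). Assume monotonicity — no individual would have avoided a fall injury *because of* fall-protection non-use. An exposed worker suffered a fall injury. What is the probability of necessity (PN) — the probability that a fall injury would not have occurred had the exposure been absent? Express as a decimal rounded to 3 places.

p₁ = P(outcome | exposed) = 128/1189 = 0.10765
p₀ = P(outcome | unexposed) = 174/3799 = 0.045802
Under exogeneity and monotonicity, PN = (p₁ − p₀) / p₁.
PN = (0.10765 − 0.045802) / 0.10765 = 0.061852 / 0.10765 ≈ 0.5745

PN ≈ 0.575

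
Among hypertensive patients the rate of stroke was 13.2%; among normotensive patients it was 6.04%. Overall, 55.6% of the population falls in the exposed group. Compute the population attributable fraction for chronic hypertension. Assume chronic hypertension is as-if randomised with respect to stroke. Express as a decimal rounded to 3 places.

p₁ = 0.132, p₀ = 0.0604.
Overall risk P(Y=1) = π·p₁ + (1−π)·p₀ = 0.556×0.132 + 0.444×0.0604 = 0.10021.
Under exogeneity, PAF = [P(Y=1) − p₀] / P(Y=1).
PAF = (0.10021 − 0.0604) / 0.10021 ≈ 0.3973

PAF ≈ 0.397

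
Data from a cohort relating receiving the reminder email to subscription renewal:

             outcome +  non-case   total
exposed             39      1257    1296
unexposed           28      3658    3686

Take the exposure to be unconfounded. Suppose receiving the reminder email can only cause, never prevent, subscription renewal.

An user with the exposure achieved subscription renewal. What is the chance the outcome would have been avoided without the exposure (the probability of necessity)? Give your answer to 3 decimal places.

p₁ = P(outcome | exposed) = 39/1296 = 0.030093
p₀ = P(outcome | unexposed) = 28/3686 = 0.0075963
Under exogeneity and monotonicity, PN = (p₁ − p₀)/p₁.
PN = (0.030093 − 0.0075963) / 0.030093 ≈ 0.7476

PN ≈ 0.748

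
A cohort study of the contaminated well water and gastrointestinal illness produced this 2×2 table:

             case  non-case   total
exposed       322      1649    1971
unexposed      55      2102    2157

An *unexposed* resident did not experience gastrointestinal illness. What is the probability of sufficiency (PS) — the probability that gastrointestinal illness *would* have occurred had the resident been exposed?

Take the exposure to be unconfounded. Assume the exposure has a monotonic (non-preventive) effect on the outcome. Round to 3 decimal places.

PS ≈ 0.141

p₁ = P(outcome | exposed) = 322/1971 = 0.16337
p₀ = P(outcome | unexposed) = 55/2157 = 0.025498
Under exogeneity and monotonicity, PS = (p₁ − p₀) / (1 − p₀).
PS = (0.16337 − 0.025498) / (1 − 0.025498) = 0.13787 / 0.9745 ≈ 0.1415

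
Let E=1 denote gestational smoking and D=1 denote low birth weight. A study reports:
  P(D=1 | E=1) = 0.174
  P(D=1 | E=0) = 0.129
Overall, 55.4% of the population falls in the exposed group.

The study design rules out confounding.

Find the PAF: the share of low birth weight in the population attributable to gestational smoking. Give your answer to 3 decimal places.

PAF ≈ 0.162

Let p₁ = 0.174, p₀ = 0.129.
Overall risk P(Y=1) = π·p₁ + (1−π)·p₀ = 0.554×0.174 + 0.446×0.129 = 0.15393.
Under exogeneity, PAF = [P(Y=1) − p₀] / P(Y=1).
PAF = (0.15393 − 0.129) / 0.15393 ≈ 0.1620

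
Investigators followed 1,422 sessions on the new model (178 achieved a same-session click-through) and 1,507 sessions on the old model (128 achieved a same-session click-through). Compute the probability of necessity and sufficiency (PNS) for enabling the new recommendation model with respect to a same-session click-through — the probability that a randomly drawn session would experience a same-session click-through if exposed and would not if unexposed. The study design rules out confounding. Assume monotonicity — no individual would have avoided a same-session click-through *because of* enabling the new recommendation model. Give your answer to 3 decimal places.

PNS ≈ 0.040

p₁ = P(outcome | exposed) = 178/1422 = 0.12518
p₀ = P(outcome | unexposed) = 128/1507 = 0.084937
Under exogeneity and monotonicity, PNS = p₁ − p₀.
PNS = 0.12518 − 0.084937 = 0.040239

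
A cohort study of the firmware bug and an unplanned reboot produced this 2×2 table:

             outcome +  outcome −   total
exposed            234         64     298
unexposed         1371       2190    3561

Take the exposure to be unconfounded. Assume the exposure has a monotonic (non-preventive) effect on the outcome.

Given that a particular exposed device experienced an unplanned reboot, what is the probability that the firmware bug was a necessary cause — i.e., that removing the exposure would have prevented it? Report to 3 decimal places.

p₁ = P(outcome | exposed) = 234/298 = 0.78523
p₀ = P(outcome | unexposed) = 1371/3561 = 0.385
Under exogeneity and monotonicity, PN = (p₁ − p₀) / p₁.
PN = (0.78523 − 0.385) / 0.78523 = 0.40023 / 0.78523 ≈ 0.5097

PN ≈ 0.510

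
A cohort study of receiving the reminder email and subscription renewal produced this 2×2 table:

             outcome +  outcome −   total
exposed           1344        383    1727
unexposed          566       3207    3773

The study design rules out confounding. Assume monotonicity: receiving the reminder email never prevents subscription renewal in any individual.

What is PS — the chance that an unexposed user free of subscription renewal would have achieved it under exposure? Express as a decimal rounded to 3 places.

PS ≈ 0.739

p₁ = P(outcome | exposed) = 1344/1727 = 0.77823
p₀ = P(outcome | unexposed) = 566/3773 = 0.15001
Under exogeneity and monotonicity, PS = (p₁ − p₀) / (1 − p₀).
PS = (0.77823 − 0.15001) / (1 − 0.15001) = 0.62821 / 0.84999 ≈ 0.7391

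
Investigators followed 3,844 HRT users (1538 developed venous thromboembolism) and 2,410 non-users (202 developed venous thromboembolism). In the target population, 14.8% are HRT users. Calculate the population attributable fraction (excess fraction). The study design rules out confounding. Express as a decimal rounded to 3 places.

p₁ = P(outcome | exposed) = 1538/3844 = 0.4001
p₀ = P(outcome | unexposed) = 202/2410 = 0.083817
Overall risk P(Y=1) = π·p₁ + (1−π)·p₀ = 0.148×0.4001 + 0.852×0.083817 = 0.13063.
Under exogeneity, PAF = [P(Y=1) − p₀] / P(Y=1).
PAF = (0.13063 − 0.083817) / 0.13063 ≈ 0.3583

PAF ≈ 0.358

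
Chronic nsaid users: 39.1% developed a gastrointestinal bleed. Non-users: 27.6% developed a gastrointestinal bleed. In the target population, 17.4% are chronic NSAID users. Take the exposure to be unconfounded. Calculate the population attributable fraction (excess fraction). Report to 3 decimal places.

PAF ≈ 0.068

p₁ = 0.391, p₀ = 0.276.
Overall risk P(Y=1) = π·p₁ + (1−π)·p₀ = 0.174×0.391 + 0.826×0.276 = 0.29601.
Under exogeneity, PAF = [P(Y=1) − p₀] / P(Y=1).
PAF = (0.29601 − 0.276) / 0.29601 ≈ 0.0676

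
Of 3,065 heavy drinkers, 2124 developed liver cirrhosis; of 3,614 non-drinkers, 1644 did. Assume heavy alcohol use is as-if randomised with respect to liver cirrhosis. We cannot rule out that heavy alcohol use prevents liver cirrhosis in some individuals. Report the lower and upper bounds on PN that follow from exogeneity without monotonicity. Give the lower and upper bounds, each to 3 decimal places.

0.344 ≤ PN ≤ 0.787

p₁ = P(outcome | exposed) = 2124/3065 = 0.69299
p₀ = P(outcome | unexposed) = 1644/3614 = 0.4549
Under exogeneity alone the bounds on PN are max{0,(p₁−p₀)/p₁} ≤ PN ≤ min{1,(1−p₀)/p₁}.
  lower = (p₁ − p₀)/p₁ = 0.23809 / 0.69299 ≈ 0.3436
  upper = min{1, (1 − p₀)/p₁} = 0.5451 / 0.69299 ≈ 0.7866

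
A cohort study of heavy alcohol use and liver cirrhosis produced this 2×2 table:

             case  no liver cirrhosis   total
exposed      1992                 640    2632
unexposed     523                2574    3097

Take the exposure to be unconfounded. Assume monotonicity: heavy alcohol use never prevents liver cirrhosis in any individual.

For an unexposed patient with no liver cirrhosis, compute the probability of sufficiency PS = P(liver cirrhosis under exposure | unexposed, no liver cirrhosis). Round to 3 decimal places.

PS ≈ 0.707

p₁ = P(outcome | exposed) = 1992/2632 = 0.75684
p₀ = P(outcome | unexposed) = 523/3097 = 0.16887
Under exogeneity and monotonicity, PS = (p₁ − p₀)/(1 − p₀).
PS = (0.75684 − 0.16887) / 0.83113 ≈ 0.7074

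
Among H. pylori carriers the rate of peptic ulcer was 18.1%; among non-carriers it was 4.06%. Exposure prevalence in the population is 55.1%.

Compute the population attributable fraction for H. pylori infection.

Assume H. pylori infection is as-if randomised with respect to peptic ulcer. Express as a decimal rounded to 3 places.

p₁ = 0.181, p₀ = 0.0406.
Overall risk P(Y=1) = π·p₁ + (1−π)·p₀ = 0.551×0.181 + 0.449×0.0406 = 0.11796.
Under exogeneity, PAF = [P(Y=1) − p₀] / P(Y=1).
PAF = (0.11796 − 0.0406) / 0.11796 ≈ 0.6558

PAF ≈ 0.656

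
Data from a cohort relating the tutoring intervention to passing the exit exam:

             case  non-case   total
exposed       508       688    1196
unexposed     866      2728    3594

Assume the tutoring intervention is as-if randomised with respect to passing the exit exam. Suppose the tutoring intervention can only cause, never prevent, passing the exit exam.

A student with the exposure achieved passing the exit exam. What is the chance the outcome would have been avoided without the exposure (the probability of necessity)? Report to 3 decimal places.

PN ≈ 0.433

p₁ = P(outcome | exposed) = 508/1196 = 0.42475
p₀ = P(outcome | unexposed) = 866/3594 = 0.24096
Under exogeneity and monotonicity, PN = (p₁ − p₀) / p₁.
PN = (0.42475 − 0.24096) / 0.42475 = 0.18379 / 0.42475 ≈ 0.4327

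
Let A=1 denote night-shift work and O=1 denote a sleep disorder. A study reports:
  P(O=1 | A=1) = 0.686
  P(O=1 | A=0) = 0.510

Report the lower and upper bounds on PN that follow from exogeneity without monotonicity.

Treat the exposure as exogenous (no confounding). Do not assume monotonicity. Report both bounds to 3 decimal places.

Let p₁ = 0.686, p₀ = 0.51.
Under exogeneity alone the bounds on PN are max{0,(p₁−p₀)/p₁} ≤ PN ≤ min{1,(1−p₀)/p₁}.
  lower = (p₁ − p₀)/p₁ = 0.176 / 0.686 ≈ 0.2566
  upper = min{1, (1 − p₀)/p₁} = 0.49 / 0.686 ≈ 0.7143

0.257 ≤ PN ≤ 0.714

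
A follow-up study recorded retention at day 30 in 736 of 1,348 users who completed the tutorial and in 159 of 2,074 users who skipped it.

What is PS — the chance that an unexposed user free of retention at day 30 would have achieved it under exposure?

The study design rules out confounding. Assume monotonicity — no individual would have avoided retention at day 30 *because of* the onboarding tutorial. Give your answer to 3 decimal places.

p₁ = P(outcome | exposed) = 736/1348 = 0.54599
p₀ = P(outcome | unexposed) = 159/2074 = 0.076663
Under exogeneity and monotonicity, PS = (p₁ − p₀) / (1 − p₀).
PS = (0.54599 − 0.076663) / (1 − 0.076663) = 0.46933 / 0.92334 ≈ 0.5083

PS ≈ 0.508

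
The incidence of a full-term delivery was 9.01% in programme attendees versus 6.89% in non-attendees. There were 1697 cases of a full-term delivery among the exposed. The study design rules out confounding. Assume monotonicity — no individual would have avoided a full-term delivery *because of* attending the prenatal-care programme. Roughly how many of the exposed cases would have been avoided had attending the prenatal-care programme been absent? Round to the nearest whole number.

about 399 cases

p₁ = 0.0901, p₀ = 0.0689.
PN = (p₁ − p₀)/p₁ = (0.0901 − 0.0689) / 0.0901 ≈ 0.23529.
Attributable cases ≈ PN × (exposed cases) = 0.23529 × 1697 ≈ 399.29.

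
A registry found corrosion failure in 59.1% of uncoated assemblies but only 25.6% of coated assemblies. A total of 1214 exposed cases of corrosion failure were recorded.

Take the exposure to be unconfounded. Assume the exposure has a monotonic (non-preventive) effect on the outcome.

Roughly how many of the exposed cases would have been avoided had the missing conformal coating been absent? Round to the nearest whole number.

about 688 cases

p₁ = 0.591, p₀ = 0.256.
PN = (p₁ − p₀)/p₁ = (0.591 − 0.256) / 0.591 ≈ 0.56684.
Attributable cases ≈ PN × (exposed cases) = 0.56684 × 1214 ≈ 688.14.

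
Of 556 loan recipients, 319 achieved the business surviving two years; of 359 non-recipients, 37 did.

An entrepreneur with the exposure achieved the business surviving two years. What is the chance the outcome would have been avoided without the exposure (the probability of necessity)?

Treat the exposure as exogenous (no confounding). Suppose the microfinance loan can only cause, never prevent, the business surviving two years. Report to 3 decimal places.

PN ≈ 0.820

p₁ = P(outcome | exposed) = 319/556 = 0.57374
p₀ = P(outcome | unexposed) = 37/359 = 0.10306
Under exogeneity and monotonicity, PN = (p₁ − p₀) / p₁.
PN = (0.57374 − 0.10306) / 0.57374 = 0.47068 / 0.57374 ≈ 0.8204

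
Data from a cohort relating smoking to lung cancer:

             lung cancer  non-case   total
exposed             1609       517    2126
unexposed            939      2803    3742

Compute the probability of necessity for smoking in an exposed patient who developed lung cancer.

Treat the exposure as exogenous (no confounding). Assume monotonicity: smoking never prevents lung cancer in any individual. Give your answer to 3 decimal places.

PN ≈ 0.668

p₁ = P(outcome | exposed) = 1609/2126 = 0.75682
p₀ = P(outcome | unexposed) = 939/3742 = 0.25094
Under exogeneity and monotonicity, PN = (p₁ − p₀) / p₁.
PN = (0.75682 − 0.25094) / 0.75682 = 0.50588 / 0.75682 ≈ 0.6684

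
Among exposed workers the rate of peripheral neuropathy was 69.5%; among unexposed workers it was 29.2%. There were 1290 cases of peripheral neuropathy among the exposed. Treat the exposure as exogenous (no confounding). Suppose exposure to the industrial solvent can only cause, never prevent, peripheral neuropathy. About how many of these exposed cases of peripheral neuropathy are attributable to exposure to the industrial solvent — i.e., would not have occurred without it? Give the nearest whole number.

p₁ = 0.695, p₀ = 0.292.
PN = (p₁ − p₀)/p₁ = (0.695 − 0.292) / 0.695 ≈ 0.57986.
Attributable cases ≈ PN × (exposed cases) = 0.57986 × 1290 ≈ 748.01.

about 748 cases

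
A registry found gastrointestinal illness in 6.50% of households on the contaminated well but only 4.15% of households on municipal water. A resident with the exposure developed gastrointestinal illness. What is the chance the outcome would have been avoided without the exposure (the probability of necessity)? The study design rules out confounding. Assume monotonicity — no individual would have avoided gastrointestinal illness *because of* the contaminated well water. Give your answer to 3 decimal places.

p₁ = 0.065, p₀ = 0.0415.
Under exogeneity and monotonicity, PN = (p₁ − p₀) / p₁.
PN = (0.065 − 0.0415) / 0.065 = 0.0235 / 0.065 ≈ 0.3615

PN ≈ 0.362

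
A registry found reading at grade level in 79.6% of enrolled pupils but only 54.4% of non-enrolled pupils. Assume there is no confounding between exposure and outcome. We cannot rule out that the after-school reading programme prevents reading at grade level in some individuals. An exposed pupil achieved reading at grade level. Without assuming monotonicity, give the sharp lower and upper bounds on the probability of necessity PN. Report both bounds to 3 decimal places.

p₁ = 0.796, p₀ = 0.544.
Under exogeneity alone the bounds on PN are max{0,(p₁−p₀)/p₁} ≤ PN ≤ min{1,(1−p₀)/p₁}.
  lower = (p₁ − p₀)/p₁ = 0.252 / 0.796 ≈ 0.3166
  upper = min{1, (1 − p₀)/p₁} = 0.456 / 0.796 ≈ 0.5729

0.317 ≤ PN ≤ 0.573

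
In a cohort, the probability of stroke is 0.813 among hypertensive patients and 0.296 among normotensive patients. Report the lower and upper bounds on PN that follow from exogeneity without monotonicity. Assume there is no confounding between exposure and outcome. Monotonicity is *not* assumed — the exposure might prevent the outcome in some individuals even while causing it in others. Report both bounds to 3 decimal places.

0.636 ≤ PN ≤ 0.866

Let p₁ = 0.813, p₀ = 0.296.
Under exogeneity alone the bounds on PN are max{0,(p₁−p₀)/p₁} ≤ PN ≤ min{1,(1−p₀)/p₁}.
  lower = (p₁ − p₀)/p₁ = 0.517 / 0.813 ≈ 0.6359
  upper = min{1, (1 − p₀)/p₁} = 0.704 / 0.813 ≈ 0.8659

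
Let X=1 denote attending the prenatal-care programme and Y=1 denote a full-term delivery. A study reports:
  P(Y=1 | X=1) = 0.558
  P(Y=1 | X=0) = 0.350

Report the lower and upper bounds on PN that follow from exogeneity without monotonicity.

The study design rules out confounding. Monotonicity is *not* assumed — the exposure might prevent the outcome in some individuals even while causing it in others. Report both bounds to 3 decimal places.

Let p₁ = 0.558, p₀ = 0.35.
Under exogeneity alone the bounds on PN are max{0,(p₁−p₀)/p₁} ≤ PN ≤ min{1,(1−p₀)/p₁}.
  lower = (p₁ − p₀)/p₁ = 0.208 / 0.558 ≈ 0.3728
  upper = min{1, (1 − p₀)/p₁} = 0.65 / 0.558 ≈ 1.1649 → capped at 1

0.373 ≤ PN ≤ 1.000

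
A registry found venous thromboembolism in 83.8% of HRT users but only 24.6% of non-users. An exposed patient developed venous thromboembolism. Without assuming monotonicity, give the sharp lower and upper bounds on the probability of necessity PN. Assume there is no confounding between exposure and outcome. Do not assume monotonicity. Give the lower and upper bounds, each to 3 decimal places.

p₁ = 0.838, p₀ = 0.246.
Under exogeneity alone the bounds on PN are max{0,(p₁−p₀)/p₁} ≤ PN ≤ min{1,(1−p₀)/p₁}.
  lower = (p₁ − p₀)/p₁ = 0.592 / 0.838 ≈ 0.7064
  upper = min{1, (1 − p₀)/p₁} = 0.754 / 0.838 ≈ 0.8998

0.706 ≤ PN ≤ 0.900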